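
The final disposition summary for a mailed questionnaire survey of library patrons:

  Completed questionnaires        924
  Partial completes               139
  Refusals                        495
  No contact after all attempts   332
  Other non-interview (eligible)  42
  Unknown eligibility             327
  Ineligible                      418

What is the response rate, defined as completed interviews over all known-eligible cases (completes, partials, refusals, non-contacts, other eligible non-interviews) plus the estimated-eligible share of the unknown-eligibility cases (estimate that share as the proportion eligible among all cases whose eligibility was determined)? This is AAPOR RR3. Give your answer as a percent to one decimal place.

42.0%

Num = 924
Eligible (known) = 924 + 139 + 495 + 332 + 42 = 1932
e = 1932 / (1932 + 418) = 1932 / 2350 = 0.8221
Estimated eligible among unknowns = 0.8221 × 327 = 268.83
Base = 1932 + 268.83 = 2200.83
RR3 = 924 / 2200.83 = 0.4198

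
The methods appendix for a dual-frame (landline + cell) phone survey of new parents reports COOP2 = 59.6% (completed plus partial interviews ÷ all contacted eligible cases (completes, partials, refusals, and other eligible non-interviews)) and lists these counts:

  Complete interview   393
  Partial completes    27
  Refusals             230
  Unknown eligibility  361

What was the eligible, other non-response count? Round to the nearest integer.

55

Numerator → 393 + 27 = 420
COOP2 = 420 / D = 0.596
D = 420 / 0.596 = 704.7
Remaining denominator categories sum to 650
eligible, other non-response = 704.7 − 650 ≈ 55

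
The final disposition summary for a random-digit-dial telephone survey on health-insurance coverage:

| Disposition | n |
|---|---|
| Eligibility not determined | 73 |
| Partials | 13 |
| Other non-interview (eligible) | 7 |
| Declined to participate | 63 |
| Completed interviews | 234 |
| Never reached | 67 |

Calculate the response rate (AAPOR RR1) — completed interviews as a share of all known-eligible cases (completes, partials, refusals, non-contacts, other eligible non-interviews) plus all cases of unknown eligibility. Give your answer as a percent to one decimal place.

Top = 234
Base = 234 + 13 + 63 + 67 + 7 + 73 = 457
RR1 = 234 / 457 = 0.5120

51.2%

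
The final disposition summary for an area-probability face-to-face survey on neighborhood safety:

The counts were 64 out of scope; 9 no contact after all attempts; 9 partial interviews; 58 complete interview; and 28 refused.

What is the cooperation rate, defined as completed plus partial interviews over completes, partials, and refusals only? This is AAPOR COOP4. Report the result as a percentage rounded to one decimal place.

Num: 58 + 9 = 67
Denom: 58 + 9 + 28 = 95
COOP4 = 67 / 95 = 0.7053

70.5%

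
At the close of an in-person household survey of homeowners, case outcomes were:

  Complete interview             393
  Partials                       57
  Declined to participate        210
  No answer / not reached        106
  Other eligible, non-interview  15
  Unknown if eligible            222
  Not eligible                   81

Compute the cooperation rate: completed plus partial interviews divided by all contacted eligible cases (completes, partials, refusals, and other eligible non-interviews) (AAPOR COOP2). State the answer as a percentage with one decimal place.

66.7%

Numerator = 393 + 57 = 450
Denom = 393 + 57 + 210 + 15 = 675
COOP2 = 450 / 675 = 0.6667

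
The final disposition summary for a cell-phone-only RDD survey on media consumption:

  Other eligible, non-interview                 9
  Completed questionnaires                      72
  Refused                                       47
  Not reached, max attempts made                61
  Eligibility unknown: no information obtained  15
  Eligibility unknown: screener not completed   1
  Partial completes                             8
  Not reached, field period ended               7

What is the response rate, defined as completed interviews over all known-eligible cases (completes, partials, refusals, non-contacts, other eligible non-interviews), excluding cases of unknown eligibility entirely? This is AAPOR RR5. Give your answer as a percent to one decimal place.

35.3%

No contact after all attempts = 7 + 61 = 68
Unknown eligibility = 1 + 15 = 16
Num: 72
Base: 72 + 8 + 47 + 68 + 9 = 204
RR5 = 72 / 204 = 0.3529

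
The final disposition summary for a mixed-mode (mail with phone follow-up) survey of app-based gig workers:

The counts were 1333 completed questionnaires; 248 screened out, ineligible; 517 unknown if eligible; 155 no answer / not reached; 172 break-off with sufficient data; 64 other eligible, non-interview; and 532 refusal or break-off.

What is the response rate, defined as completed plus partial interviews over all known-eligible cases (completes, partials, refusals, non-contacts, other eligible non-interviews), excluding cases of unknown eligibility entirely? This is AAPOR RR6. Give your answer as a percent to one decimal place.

66.7%

Numerator → 1333 + 172 = 1505
Denominator → 1333 + 172 + 532 + 155 + 64 = 2256
RR6 = 1505 / 2256 = 0.6671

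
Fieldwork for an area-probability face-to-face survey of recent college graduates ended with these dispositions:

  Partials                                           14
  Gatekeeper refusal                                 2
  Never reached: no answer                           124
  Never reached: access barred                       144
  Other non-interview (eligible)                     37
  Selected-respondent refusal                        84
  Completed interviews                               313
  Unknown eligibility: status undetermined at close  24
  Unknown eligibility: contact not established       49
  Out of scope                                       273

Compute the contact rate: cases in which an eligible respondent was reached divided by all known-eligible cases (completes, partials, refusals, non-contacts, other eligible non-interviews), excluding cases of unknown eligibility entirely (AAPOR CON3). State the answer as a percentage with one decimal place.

Refusal or break-off = 2 + 84 = 86
No answer / not reached = 124 + 144 = 268
Eligibility not determined = 49 + 24 = 73
Top → 313 + 14 + 86 + 37 = 450
Denominator → 313 + 14 + 86 + 268 + 37 = 718
CON3 = 450 / 718 = 0.6267

62.7%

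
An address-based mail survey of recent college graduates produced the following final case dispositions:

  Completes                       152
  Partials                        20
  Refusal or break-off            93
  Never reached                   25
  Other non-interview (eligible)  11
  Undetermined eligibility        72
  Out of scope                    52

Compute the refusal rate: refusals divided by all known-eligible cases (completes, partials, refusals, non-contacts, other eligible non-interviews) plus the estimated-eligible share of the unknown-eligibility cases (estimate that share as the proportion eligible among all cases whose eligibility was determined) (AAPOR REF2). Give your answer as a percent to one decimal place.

25.7%

Numerator: 93
Known eligible: 152 + 20 + 93 + 25 + 11 = 301
e = 301 / (301 + 52) = 301 / 353 = 0.8527
Estimated eligible among unknowns: 0.8527 × 72 = 61.39
Denom: 301 + 61.39 = 362.39
REF2 = 93 / 362.39 = 0.2566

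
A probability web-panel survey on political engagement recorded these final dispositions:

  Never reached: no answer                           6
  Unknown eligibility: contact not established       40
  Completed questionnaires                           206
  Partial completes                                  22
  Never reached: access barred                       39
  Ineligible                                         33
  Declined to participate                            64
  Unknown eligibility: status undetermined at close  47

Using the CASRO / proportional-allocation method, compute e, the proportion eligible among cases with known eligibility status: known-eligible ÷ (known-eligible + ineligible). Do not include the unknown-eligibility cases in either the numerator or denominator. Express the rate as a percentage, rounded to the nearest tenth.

91.1%

Never reached = 6 + 39 = 45
Undetermined eligibility = 40 + 47 = 87
Determined eligible: 206 + 22 + 64 + 45 = 337
e = 337 / (337 + 33) = 337 / 370 = 0.9108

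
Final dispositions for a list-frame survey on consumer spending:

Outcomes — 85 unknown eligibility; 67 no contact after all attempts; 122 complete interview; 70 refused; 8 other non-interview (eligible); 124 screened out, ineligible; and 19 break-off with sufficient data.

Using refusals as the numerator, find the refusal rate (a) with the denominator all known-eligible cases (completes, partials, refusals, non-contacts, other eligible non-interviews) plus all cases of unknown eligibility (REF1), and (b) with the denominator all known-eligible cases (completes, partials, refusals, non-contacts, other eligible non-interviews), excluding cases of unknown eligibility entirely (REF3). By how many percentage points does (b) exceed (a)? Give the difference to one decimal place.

Num: 70
Denominator: 122 + 19 + 70 + 67 + 8 + 85 = 371
REF1 = 70 / 371 = 0.1887
Denominator: 122 + 19 + 70 + 67 + 8 = 286
REF3 = 70 / 286 = 0.2448
Difference = 24.48 − 18.87 = 5.61 percentage points

5.6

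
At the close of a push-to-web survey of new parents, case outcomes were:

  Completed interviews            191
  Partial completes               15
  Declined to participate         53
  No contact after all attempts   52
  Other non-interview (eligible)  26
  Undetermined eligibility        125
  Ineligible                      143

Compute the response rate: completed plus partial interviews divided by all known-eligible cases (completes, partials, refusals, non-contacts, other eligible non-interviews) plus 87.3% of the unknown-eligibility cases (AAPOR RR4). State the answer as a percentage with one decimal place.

Top = 191 + 15 = 206
Determined eligible = 191 + 15 + 53 + 52 + 26 = 337
Eligible share of unknowns = 0.8730 × 125 = 109.12
Base = 337 + 109.12 = 446.12
RR4 = 206 / 446.12 = 0.4618

46.2%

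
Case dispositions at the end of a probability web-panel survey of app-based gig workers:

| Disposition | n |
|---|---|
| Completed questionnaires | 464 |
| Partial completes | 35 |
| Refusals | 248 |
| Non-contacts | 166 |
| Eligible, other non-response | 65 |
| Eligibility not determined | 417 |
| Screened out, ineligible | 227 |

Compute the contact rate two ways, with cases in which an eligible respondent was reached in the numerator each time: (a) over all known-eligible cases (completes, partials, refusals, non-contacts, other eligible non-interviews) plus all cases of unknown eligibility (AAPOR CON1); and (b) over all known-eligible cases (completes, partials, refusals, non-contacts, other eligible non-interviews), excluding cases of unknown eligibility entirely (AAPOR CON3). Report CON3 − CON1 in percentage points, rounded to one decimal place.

Numerator: 464 + 35 + 248 + 65 = 812
Base: 464 + 35 + 248 + 166 + 65 + 417 = 1395
CON1 = 812 / 1395 = 0.5821
Base: 464 + 35 + 248 + 166 + 65 = 978
CON3 = 812 / 978 = 0.8303
Difference = 83.03 − 58.21 = 24.82 percentage points

24.8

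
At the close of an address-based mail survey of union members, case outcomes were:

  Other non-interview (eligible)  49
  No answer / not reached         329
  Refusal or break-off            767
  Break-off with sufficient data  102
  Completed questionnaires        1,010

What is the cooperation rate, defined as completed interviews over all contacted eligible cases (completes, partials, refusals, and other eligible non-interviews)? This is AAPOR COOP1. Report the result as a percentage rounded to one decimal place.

Num → 1010
Denominator → 1010 + 102 + 767 + 49 = 1928
COOP1 = 1010 / 1928 = 0.5239

52.4%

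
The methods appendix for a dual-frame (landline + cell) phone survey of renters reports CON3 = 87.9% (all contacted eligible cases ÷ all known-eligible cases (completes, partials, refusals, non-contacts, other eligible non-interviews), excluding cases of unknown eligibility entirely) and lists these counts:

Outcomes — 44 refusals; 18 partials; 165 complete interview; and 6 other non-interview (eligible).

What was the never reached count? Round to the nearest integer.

Num = 165 + 18 + 44 + 6 = 233
CON3 = 233 / D = 0.879
D = 233 / 0.879 = 265.1
Rest of base = 233
never reached = 265.1 − 233 ≈ 32

32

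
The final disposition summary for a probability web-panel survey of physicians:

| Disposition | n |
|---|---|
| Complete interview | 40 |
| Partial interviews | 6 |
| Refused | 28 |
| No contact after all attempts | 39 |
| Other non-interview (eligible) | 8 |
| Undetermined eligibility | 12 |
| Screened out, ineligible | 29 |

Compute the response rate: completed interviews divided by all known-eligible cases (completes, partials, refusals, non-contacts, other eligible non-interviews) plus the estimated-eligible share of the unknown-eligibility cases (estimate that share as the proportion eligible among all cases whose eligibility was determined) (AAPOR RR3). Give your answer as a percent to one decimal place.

Top = 40
Known eligible = 40 + 6 + 28 + 39 + 8 = 121
e = 121 / (121 + 29) = 121 / 150 = 0.8067
Estimated eligible among unknowns = 0.8067 × 12 = 9.68
Base = 121 + 9.68 = 130.68
RR3 = 40 / 130.68 = 0.3061

30.6%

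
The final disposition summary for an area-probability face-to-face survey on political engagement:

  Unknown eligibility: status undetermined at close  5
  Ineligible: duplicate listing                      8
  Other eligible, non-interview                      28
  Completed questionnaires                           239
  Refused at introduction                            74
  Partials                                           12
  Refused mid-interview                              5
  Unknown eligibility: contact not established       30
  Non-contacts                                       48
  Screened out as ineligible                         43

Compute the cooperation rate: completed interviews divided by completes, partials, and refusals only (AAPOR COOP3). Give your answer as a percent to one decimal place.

Declined to participate = 74 + 5 = 79
Eligibility not determined = 30 + 5 = 35
Screened out, ineligible = 43 + 8 = 51
Top → 239
Denom → 239 + 12 + 79 = 330
COOP3 = 239 / 330 = 0.7242

72.4%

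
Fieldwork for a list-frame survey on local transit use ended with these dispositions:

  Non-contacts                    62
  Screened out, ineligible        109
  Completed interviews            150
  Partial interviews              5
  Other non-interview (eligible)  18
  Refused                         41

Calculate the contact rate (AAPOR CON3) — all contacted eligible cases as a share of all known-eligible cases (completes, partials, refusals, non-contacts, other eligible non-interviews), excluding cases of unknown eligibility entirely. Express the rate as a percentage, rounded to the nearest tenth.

77.5%

Numerator = 150 + 5 + 41 + 18 = 214
Base = 150 + 5 + 41 + 62 + 18 = 276
CON3 = 214 / 276 = 0.7754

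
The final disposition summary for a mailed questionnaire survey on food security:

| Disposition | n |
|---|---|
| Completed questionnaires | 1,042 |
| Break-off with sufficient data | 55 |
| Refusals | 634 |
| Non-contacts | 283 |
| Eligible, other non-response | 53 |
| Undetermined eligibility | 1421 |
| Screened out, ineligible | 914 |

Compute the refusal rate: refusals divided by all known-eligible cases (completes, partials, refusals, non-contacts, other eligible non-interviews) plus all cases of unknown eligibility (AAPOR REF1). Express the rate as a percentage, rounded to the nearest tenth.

18.2%

Num = 634
Denom = 1042 + 55 + 634 + 283 + 53 + 1421 = 3488
REF1 = 634 / 3488 = 0.1818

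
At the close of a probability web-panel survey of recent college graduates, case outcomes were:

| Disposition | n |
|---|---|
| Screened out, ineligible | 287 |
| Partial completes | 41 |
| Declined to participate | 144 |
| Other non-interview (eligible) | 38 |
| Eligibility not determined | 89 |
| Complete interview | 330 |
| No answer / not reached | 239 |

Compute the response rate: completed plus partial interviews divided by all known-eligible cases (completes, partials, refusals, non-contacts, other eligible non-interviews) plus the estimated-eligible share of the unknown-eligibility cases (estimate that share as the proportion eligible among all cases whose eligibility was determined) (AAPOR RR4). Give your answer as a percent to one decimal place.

Numerator → 330 + 41 = 371
Determined eligible → 330 + 41 + 144 + 239 + 38 = 792
e = 792 / (792 + 287) = 792 / 1079 = 0.7340
Eligible share of unknowns → 0.7340 × 89 = 65.33
Base → 792 + 65.33 = 857.33
RR4 = 371 / 857.33 = 0.4327

43.3%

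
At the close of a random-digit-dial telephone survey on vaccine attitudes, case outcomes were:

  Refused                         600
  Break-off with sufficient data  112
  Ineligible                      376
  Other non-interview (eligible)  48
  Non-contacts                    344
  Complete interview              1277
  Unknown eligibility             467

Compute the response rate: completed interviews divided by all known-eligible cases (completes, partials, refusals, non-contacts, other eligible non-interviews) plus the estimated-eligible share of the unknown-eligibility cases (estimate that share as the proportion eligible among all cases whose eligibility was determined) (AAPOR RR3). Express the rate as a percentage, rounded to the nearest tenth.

Num = 1277
Known eligible = 1277 + 112 + 600 + 344 + 48 = 2381
e = 2381 / (2381 + 376) = 2381 / 2757 = 0.8636
e × U = 0.8636 × 467 = 403.30
Denom = 2381 + 403.30 = 2784.30
RR3 = 1277 / 2784.30 = 0.4586

45.9%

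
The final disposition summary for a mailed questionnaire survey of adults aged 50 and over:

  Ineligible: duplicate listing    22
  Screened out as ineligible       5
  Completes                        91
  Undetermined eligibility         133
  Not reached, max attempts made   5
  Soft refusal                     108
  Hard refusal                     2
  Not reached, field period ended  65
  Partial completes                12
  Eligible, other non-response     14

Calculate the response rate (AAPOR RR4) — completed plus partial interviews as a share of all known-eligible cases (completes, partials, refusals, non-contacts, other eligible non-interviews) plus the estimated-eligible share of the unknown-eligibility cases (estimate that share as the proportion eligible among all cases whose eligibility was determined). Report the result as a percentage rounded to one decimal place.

24.6%

Refusals = 2 + 108 = 110
Non-contacts = 65 + 5 = 70
Screened out, ineligible = 5 + 22 = 27
Numerator: 91 + 12 = 103
Eligible (known): 91 + 12 + 110 + 70 + 14 = 297
e = 297 / (297 + 27) = 297 / 324 = 0.9167
Estimated eligible among unknowns: 0.9167 × 133 = 121.92
Base: 297 + 121.92 = 418.92
RR4 = 103 / 418.92 = 0.2459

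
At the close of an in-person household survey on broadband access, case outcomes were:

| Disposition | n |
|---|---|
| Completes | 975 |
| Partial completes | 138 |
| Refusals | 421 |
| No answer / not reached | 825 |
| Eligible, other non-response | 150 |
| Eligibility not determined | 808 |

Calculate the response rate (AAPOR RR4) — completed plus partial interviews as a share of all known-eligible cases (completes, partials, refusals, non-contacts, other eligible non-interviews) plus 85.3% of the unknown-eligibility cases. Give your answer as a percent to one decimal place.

34.8%

Num: 975 + 138 = 1113
Determined eligible: 975 + 138 + 421 + 825 + 150 = 2509
Estimated eligible among unknowns: 0.8530 × 808 = 689.22
Base: 2509 + 689.22 = 3198.22
RR4 = 1113 / 3198.22 = 0.3480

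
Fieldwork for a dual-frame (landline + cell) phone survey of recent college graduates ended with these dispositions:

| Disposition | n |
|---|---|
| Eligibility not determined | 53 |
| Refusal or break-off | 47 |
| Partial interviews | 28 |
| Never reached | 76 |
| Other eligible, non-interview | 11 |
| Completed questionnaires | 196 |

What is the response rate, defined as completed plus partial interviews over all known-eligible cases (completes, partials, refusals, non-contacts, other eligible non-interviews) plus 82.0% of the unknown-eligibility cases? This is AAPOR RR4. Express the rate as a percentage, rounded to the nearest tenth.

55.8%

Top → 196 + 28 = 224
Eligible (known) → 196 + 28 + 47 + 76 + 11 = 358
Eligible share of unknowns → 0.8200 × 53 = 43.46
Denom → 358 + 43.46 = 401.46
RR4 = 224 / 401.46 = 0.5580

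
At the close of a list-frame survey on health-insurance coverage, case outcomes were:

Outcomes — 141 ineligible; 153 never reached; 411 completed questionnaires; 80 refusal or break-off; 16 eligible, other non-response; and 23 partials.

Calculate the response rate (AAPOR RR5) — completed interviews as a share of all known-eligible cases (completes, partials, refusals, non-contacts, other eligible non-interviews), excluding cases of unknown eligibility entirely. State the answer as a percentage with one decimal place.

60.2%

Top → 411
Denominator → 411 + 23 + 80 + 153 + 16 = 683
RR5 = 411 / 683 = 0.6018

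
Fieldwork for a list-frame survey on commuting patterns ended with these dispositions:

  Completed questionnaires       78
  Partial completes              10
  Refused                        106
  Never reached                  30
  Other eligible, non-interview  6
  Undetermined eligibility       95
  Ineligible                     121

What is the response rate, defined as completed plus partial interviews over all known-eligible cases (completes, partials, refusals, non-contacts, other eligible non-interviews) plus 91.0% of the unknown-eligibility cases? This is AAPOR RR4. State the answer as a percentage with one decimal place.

Num = 78 + 10 = 88
Eligible (known) = 78 + 10 + 106 + 30 + 6 = 230
Estimated eligible among unknowns = 0.9100 × 95 = 86.45
Denom = 230 + 86.45 = 316.45
RR4 = 88 / 316.45 = 0.2781

27.8%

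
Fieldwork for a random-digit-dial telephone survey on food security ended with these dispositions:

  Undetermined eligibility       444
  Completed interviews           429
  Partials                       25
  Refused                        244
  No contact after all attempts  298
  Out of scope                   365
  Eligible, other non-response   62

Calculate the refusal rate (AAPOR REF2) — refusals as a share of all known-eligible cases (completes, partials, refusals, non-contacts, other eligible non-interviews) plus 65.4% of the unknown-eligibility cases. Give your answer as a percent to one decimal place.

18.1%

Top = 244
Determined eligible = 429 + 25 + 244 + 298 + 62 = 1058
Eligible share of unknowns = 0.6540 × 444 = 290.38
Denom = 1058 + 290.38 = 1348.38
REF2 = 244 / 1348.38 = 0.1810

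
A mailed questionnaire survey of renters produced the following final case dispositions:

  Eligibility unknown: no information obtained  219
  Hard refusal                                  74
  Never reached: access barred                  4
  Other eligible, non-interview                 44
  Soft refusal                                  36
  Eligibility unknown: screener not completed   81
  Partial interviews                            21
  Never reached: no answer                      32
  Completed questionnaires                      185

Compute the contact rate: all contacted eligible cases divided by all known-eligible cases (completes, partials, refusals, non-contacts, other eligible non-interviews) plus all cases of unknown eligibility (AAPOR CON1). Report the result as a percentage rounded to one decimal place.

Refused = 74 + 36 = 110
No answer / not reached = 32 + 4 = 36
Unknown if eligible = 81 + 219 = 300
Numerator: 185 + 21 + 110 + 44 = 360
Denominator: 185 + 21 + 110 + 36 + 44 + 300 = 696
CON1 = 360 / 696 = 0.5172

51.7%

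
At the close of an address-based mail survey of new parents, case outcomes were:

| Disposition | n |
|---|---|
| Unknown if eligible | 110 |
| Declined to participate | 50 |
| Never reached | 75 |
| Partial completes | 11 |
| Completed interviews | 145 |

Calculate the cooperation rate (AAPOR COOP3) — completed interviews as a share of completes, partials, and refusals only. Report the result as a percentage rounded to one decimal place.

70.4%

Top → 145
Denom → 145 + 11 + 50 = 206
COOP3 = 145 / 206 = 0.7039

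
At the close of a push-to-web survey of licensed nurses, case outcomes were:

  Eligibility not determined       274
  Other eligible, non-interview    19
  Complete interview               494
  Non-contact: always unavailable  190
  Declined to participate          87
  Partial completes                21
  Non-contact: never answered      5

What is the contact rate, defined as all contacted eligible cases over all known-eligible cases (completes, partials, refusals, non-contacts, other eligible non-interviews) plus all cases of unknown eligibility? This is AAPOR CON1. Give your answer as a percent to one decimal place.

No contact after all attempts = 5 + 190 = 195
Num = 494 + 21 + 87 + 19 = 621
Base = 494 + 21 + 87 + 195 + 19 + 274 = 1090
CON1 = 621 / 1090 = 0.5697

57.0%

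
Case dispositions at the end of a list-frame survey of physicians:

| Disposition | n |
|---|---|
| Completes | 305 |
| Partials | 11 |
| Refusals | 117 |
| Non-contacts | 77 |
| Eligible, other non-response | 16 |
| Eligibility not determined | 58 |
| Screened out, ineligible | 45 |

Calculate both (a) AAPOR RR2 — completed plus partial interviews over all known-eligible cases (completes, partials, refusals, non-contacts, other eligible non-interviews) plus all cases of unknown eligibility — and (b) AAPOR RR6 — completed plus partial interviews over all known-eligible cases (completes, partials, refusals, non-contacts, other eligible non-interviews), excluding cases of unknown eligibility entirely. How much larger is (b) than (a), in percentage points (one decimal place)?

6.0

Num = 305 + 11 = 316
Base = 305 + 11 + 117 + 77 + 16 + 58 = 584
RR2 = 316 / 584 = 0.5411
Base = 305 + 11 + 117 + 77 + 16 = 526
RR6 = 316 / 526 = 0.6008
Difference = 60.08 − 54.11 = 5.97 percentage points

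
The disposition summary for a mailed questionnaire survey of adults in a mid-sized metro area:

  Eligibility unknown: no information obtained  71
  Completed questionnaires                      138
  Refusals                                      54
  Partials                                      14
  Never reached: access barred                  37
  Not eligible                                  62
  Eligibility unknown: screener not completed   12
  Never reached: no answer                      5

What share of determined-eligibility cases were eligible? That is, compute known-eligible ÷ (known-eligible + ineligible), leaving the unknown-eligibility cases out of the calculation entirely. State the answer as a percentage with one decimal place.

80.0%

Never reached = 5 + 37 = 42
Eligibility not determined = 12 + 71 = 83
Determined eligible = 138 + 14 + 54 + 42 = 248
e = 248 / (248 + 62) = 248 / 310 = 0.8000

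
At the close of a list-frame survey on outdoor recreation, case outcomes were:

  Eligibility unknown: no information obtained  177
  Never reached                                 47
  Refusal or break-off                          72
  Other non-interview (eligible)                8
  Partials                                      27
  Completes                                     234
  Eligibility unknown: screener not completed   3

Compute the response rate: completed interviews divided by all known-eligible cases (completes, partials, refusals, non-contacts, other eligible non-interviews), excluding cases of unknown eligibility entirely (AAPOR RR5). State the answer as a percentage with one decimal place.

Eligibility not determined = 3 + 177 = 180
Numerator: 234
Base: 234 + 27 + 72 + 47 + 8 = 388
RR5 = 234 / 388 = 0.6031

60.3%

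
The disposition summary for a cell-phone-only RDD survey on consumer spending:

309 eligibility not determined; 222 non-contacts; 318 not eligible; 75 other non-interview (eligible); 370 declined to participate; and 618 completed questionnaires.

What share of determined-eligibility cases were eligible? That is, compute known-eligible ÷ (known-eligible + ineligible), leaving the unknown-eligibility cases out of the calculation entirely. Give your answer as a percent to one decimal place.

80.2%

Eligible (known) → 618 + 370 + 222 + 75 = 1285
e = 1285 / (1285 + 318) = 1285 / 1603 = 0.8016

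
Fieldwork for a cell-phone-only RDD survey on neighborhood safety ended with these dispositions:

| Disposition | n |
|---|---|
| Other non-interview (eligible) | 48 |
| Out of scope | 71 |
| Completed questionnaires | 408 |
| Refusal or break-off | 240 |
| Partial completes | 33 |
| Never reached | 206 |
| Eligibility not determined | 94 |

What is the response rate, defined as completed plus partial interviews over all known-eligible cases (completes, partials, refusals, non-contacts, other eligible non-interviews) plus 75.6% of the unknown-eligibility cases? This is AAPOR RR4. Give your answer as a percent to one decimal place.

43.8%

Num → 408 + 33 = 441
Determined eligible → 408 + 33 + 240 + 206 + 48 = 935
Estimated eligible among unknowns → 0.7560 × 94 = 71.06
Denominator → 935 + 71.06 = 1006.06
RR4 = 441 / 1006.06 = 0.4383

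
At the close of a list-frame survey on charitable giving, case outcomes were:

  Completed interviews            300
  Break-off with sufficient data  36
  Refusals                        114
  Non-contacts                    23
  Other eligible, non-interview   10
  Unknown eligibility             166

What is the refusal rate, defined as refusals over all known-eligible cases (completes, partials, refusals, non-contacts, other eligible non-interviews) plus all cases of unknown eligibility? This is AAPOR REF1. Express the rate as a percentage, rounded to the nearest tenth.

Top: 114
Denominator: 300 + 36 + 114 + 23 + 10 + 166 = 649
REF1 = 114 / 649 = 0.1757

17.6%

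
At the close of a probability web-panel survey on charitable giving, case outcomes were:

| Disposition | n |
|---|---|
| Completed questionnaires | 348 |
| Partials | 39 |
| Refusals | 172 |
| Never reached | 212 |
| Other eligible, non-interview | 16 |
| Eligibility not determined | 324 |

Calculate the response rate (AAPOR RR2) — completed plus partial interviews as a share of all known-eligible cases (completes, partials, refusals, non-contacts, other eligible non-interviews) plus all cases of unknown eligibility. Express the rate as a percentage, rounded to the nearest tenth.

Top: 348 + 39 = 387
Base: 348 + 39 + 172 + 212 + 16 + 324 = 1111
RR2 = 387 / 1111 = 0.3483

34.8%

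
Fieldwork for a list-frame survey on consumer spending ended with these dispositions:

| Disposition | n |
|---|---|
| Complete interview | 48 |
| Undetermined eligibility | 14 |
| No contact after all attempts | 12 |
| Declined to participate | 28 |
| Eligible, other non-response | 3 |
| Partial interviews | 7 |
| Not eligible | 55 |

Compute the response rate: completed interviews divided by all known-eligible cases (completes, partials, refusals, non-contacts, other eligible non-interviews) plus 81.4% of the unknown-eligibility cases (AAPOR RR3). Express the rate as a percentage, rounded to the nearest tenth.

Numerator → 48
Known eligible → 48 + 7 + 28 + 12 + 3 = 98
Eligible share of unknowns → 0.8140 × 14 = 11.40
Denom → 98 + 11.40 = 109.40
RR3 = 48 / 109.40 = 0.4388

43.9%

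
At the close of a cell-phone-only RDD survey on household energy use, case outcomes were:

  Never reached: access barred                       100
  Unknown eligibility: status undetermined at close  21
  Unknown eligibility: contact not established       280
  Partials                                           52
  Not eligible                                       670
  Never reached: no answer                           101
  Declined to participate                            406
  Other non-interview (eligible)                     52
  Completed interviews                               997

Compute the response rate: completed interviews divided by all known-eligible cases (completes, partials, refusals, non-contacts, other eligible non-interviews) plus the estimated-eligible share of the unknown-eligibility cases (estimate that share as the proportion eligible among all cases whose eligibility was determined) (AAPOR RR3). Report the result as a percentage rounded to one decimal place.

Never reached = 101 + 100 = 201
Undetermined eligibility = 280 + 21 = 301
Num = 997
Determined eligible = 997 + 52 + 406 + 201 + 52 = 1708
e = 1708 / (1708 + 670) = 1708 / 2378 = 0.7183
Estimated eligible among unknowns = 0.7183 × 301 = 216.21
Denominator = 1708 + 216.21 = 1924.21
RR3 = 997 / 1924.21 = 0.5181

51.8%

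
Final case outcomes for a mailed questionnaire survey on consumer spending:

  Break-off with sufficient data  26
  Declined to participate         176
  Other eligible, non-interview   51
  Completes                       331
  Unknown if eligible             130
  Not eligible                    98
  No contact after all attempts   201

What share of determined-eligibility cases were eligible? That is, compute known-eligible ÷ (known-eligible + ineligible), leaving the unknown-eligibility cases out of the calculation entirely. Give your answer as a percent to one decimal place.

88.9%

Eligible (known): 331 + 26 + 176 + 201 + 51 = 785
e = 785 / (785 + 98) = 785 / 883 = 0.8890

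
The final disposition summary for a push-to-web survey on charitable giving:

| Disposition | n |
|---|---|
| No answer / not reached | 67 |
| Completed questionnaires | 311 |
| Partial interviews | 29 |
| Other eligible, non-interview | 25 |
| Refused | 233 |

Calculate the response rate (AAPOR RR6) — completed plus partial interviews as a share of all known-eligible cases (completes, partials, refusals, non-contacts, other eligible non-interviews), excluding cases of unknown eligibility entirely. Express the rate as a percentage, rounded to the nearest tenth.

51.1%

Numerator → 311 + 29 = 340
Base → 311 + 29 + 233 + 67 + 25 = 665
RR6 = 340 / 665 = 0.5113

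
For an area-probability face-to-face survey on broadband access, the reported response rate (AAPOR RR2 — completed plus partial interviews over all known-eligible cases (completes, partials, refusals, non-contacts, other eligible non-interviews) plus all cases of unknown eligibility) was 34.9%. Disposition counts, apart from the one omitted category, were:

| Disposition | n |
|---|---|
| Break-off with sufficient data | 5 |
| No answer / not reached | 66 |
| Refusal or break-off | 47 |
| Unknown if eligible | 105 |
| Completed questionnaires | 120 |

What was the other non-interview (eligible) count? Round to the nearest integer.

Numerator: 120 + 5 = 125
RR2 = 125 / D = 0.349
D = 125 / 0.349 = 358.2
Rest of base = 343
other non-interview (eligible) = 358.2 − 343 ≈ 15

15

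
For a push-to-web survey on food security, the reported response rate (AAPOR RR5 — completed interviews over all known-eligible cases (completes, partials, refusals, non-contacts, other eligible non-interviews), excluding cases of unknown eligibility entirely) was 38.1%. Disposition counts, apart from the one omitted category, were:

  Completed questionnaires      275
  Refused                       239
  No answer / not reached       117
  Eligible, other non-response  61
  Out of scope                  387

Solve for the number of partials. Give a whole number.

30

RR5 = 275 / D = 0.381
D = 275 / 0.381 = 721.8
Other denominator terms total 692
partials = 721.8 − 692 ≈ 30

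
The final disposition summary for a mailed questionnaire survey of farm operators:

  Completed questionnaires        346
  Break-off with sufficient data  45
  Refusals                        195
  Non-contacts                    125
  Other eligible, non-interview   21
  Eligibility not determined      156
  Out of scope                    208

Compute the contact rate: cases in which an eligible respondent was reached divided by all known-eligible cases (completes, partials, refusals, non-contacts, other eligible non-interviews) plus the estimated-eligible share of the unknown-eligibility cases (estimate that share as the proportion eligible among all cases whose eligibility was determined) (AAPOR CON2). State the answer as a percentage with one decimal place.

71.1%

Num: 346 + 45 + 195 + 21 = 607
Eligible (known): 346 + 45 + 195 + 125 + 21 = 732
e = 732 / (732 + 208) = 732 / 940 = 0.7787
e × U: 0.7787 × 156 = 121.48
Base: 732 + 121.48 = 853.48
CON2 = 607 / 853.48 = 0.7112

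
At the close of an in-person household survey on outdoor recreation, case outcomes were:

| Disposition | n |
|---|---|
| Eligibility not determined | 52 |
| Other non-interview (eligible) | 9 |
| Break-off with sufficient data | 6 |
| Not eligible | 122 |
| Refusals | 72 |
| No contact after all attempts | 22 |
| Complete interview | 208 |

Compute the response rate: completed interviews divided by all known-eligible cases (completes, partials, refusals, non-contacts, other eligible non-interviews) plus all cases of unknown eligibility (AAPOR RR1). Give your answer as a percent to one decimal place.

56.4%

Num: 208
Denom: 208 + 6 + 72 + 22 + 9 + 52 = 369
RR1 = 208 / 369 = 0.5637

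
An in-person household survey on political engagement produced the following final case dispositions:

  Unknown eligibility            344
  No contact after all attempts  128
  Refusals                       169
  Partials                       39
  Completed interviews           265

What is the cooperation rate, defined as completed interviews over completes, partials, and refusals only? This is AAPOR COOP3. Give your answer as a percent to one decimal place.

56.0%

Top → 265
Denom → 265 + 39 + 169 = 473
COOP3 = 265 / 473 = 0.5603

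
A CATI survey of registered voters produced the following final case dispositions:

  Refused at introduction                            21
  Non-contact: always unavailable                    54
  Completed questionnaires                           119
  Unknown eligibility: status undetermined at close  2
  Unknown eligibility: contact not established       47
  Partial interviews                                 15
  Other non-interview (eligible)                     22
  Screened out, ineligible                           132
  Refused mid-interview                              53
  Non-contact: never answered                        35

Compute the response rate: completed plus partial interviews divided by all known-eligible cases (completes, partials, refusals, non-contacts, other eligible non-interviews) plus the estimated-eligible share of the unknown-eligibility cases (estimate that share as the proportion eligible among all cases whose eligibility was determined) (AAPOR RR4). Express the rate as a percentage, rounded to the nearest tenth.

Refused = 21 + 53 = 74
Never reached = 35 + 54 = 89
Eligibility not determined = 47 + 2 = 49
Num = 119 + 15 = 134
Determined eligible = 119 + 15 + 74 + 89 + 22 = 319
e = 319 / (319 + 132) = 319 / 451 = 0.7073
e × U = 0.7073 × 49 = 34.66
Denominator = 319 + 34.66 = 353.66
RR4 = 134 / 353.66 = 0.3789

37.9%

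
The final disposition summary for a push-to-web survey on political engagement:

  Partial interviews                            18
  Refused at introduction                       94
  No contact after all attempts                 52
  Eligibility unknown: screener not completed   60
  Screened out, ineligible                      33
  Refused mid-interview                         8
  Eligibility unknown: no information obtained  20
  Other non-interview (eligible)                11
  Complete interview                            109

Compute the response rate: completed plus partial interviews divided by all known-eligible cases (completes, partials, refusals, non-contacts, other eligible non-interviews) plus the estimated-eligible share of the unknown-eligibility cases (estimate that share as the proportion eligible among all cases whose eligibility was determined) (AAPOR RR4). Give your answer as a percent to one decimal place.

Refusal or break-off = 94 + 8 = 102
Unknown eligibility = 60 + 20 = 80
Top: 109 + 18 = 127
Determined eligible: 109 + 18 + 102 + 52 + 11 = 292
e = 292 / (292 + 33) = 292 / 325 = 0.8985
e × U: 0.8985 × 80 = 71.88
Denom: 292 + 71.88 = 363.88
RR4 = 127 / 363.88 = 0.3490

34.9%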